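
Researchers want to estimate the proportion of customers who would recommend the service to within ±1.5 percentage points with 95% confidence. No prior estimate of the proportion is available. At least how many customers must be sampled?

For a proportion with margin E = 0.015 at 95% confidence, z = 1.960.
With no prior estimate, use p = 0.5, which maximizes p(1−p) at 0.25.
n = 0.25 × (z/E)² = 0.25 × (1.960/0.015)² = 4268.44
Round up: n = 4269.

4269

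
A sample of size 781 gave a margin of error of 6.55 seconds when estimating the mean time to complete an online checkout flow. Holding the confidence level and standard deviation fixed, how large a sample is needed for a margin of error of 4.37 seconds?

n = 1755

Margin of error scales as 1/√n, so n₂ = n₁·(E₁/E₂)².
n₂ = 781 × (6.55/4.37)² = 781 × 2.247 = 1754.91
Round up: n₂ = 1755.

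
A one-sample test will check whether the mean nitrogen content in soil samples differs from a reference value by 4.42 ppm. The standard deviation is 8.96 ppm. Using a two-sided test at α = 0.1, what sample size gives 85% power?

For a one-sample z-test, n = ((z_{α/2} + z_β)·σ/δ)².
z_{α/2} = 1.645 (two-sided α = 0.1); z_β = 1.036 (power 85% → β = 0.15).
n = (2.681 × 8.96 / 4.42)² = 29.54
Round up: n = 30.

30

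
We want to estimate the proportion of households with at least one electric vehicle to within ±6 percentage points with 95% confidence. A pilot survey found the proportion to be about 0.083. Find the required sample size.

For a proportion with margin E = 0.06 at 95% confidence, z = 1.960.
n = p̂(1−p̂)(z/E)² = 0.083 × 0.917 × (1.960/0.06)² = 81.22
Round up: n = 82.

82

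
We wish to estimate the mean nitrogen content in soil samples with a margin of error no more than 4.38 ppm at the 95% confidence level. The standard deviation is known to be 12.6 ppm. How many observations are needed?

For a mean, the margin of error is E = z·σ/√n, so n = (zσ/E)².
At 95% confidence, z = 1.960.
n = (1.960 × 12.6 / 4.38)² = 31.79
Round up: n = 32.

32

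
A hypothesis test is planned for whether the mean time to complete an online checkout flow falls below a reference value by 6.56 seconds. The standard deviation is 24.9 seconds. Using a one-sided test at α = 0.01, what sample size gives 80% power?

For a one-sample z-test, n = ((z_α + z_β)·σ/δ)².
z_α = 2.326 (one-sided α = 0.01); z_β = 0.842 (power 80% → β = 0.2).
n = (3.168 × 24.9 / 6.56)² = 144.60
Round up: n = 145.

145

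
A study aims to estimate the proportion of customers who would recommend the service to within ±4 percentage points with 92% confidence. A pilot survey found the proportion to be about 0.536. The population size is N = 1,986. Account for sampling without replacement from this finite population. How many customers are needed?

n = 385

For a proportion with margin E = 0.04 at 92% confidence, z = 1.751.
n = p̂(1−p̂)(z/E)² = 0.536 × 0.464 × (1.751/0.04)² = 476.58 — call this n₀.
Finite-population correction with N = 1,986: n = n₀ / (1 + (n₀−1)/N) = 476.58 / 1.239 = 384.65
Round up: n = 385.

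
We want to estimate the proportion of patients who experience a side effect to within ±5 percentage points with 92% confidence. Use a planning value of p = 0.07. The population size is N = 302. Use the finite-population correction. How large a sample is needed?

n = 64

For a proportion with margin E = 0.05 at 92% confidence, z = 1.751.
n = p̂(1−p̂)(z/E)² = 0.07 × 0.93 × (1.751/0.05)² = 79.84 — call this n₀.
Finite-population correction with N = 302: n = n₀ / (1 + (n₀−1)/N) = 79.84 / 1.261 = 63.31
Round up: n = 64.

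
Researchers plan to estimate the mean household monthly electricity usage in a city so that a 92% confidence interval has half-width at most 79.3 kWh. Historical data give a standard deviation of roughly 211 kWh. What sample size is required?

22

For a mean, the margin of error is E = z·σ/√n, so n = (zσ/E)².
At 92% confidence, z = 1.751.
n = (1.751 × 211 / 79.3)² = 21.71
Round up: n = 22.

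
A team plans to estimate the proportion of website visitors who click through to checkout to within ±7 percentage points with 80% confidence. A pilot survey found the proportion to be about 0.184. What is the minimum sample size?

n = 51

For a proportion with margin E = 0.07 at 80% confidence, z = 1.282.
n = p̂(1−p̂)(z/E)² = 0.184 × 0.816 × (1.282/0.07)² = 50.36
Round up: n = 51.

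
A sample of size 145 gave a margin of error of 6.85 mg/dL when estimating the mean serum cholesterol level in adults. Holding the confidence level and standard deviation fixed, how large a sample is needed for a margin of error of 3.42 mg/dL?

Margin of error scales as 1/√n, so n₂ = n₁·(E₁/E₂)².
n₂ = 145 × (6.85/3.42)² = 145 × 4.012 = 581.74
Round up: n₂ = 582.

582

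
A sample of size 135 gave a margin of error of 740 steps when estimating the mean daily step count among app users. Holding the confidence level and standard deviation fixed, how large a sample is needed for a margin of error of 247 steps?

Margin of error scales as 1/√n, so n₂ = n₁·(E₁/E₂)².
n₂ = 135 × (740/247)² = 135 × 8.976 = 1211.76
Round up: n₂ = 1212.

n = 1212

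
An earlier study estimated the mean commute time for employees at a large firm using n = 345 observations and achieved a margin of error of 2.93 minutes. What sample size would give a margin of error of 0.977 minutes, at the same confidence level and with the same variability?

3103

Margin of error scales as 1/√n, so n₂ = n₁·(E₁/E₂)².
n₂ = 345 × (2.93/0.977)² = 345 × 8.994 = 3102.93
Round up: n₂ = 3103.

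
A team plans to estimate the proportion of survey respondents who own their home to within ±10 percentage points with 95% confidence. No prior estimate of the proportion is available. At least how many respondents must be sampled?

For a proportion with margin E = 0.1 at 95% confidence, z = 1.960.
With no prior estimate, use p = 0.5, which maximizes p(1−p) at 0.25.
n = 0.25 × (z/E)² = 0.25 × (1.960/0.1)² = 96.04
Round up: n = 97.

97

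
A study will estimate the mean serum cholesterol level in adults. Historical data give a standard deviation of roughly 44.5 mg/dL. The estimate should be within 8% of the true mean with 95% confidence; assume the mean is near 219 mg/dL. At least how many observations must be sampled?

n = 25

For a mean, the margin of error is E = z·σ/√n, so n = (zσ/E)².
At 95% confidence, z = 1.960.
E = 8% of 219 = 17.52 mg/dL.
n = (1.960 × 44.5 / 17.52)² = 24.78
Round up: n = 25.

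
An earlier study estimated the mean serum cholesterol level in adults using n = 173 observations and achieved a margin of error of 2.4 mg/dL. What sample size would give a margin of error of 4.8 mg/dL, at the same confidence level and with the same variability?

44

Margin of error scales as 1/√n, so n₂ = n₁·(E₁/E₂)².
n₂ = 173 × (2.4/4.8)² = 173 × 0.25 = 43.25
Round up: n₂ = 44.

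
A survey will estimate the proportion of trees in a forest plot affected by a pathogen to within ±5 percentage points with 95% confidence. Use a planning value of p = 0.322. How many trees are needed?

336

For a proportion with margin E = 0.05 at 95% confidence, z = 1.960.
n = p̂(1−p̂)(z/E)² = 0.322 × 0.678 × (1.960/0.05)² = 335.47
Round up: n = 336.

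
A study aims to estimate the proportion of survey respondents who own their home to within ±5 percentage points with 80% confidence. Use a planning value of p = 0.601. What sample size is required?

For a proportion with margin E = 0.05 at 80% confidence, z = 1.282.
n = p̂(1−p̂)(z/E)² = 0.601 × 0.399 × (1.282/0.05)² = 157.65
Round up: n = 158.

158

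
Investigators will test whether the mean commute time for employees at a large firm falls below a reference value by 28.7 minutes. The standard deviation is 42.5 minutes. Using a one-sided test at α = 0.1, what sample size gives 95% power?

For a one-sample z-test, n = ((z_α + z_β)·σ/δ)².
z_α = 1.282 (one-sided α = 0.1); z_β = 1.645 (power 95% → β = 0.05).
n = (2.927 × 42.5 / 28.7)² = 18.79
Round up: n = 19.

19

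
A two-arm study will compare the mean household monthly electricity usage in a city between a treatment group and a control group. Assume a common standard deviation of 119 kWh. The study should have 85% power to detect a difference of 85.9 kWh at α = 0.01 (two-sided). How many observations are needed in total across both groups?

For two equal groups, n per group = 2·((z_{α/2} + z_β)·σ/δ)².
z_{α/2} = 2.576; z_β = 1.036 (power 85%).
n = 2 × (3.612 × 119 / 85.9)² = 2 × 25.04 = 50.08
Round up: n = 51 per group.
Total across both groups: 2 × 51 = 102.

102 total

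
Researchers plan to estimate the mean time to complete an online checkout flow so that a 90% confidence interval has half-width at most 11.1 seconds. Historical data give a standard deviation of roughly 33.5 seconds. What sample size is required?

For a mean, the margin of error is E = z·σ/√n, so n = (zσ/E)².
At 90% confidence, z = 1.645.
n = (1.645 × 33.5 / 11.1)² = 24.65
Round up: n = 25.

25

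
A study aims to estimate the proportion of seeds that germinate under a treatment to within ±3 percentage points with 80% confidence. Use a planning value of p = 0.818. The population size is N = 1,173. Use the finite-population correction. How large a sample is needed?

221

For a proportion with margin E = 0.03 at 80% confidence, z = 1.282.
n = p̂(1−p̂)(z/E)² = 0.818 × 0.182 × (1.282/0.03)² = 271.87 — call this n₀.
Finite-population correction with N = 1,173: n = n₀ / (1 + (n₀−1)/N) = 271.87 / 1.231 = 220.85
Round up: n = 221.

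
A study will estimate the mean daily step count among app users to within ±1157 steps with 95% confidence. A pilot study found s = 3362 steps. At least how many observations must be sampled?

For a mean, the margin of error is E = z·σ/√n, so n = (zσ/E)².
At 95% confidence, z = 1.960.
n = (1.960 × 3362 / 1157)² = 32.44
Round up: n = 33.

33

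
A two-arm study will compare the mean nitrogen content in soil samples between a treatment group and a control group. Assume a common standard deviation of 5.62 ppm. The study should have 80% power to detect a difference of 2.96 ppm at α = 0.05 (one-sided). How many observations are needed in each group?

45 per group

For two equal groups, n per group = 2·((z_α + z_β)·σ/δ)².
z_α = 1.645; z_β = 0.842 (power 80%).
n = 2 × (2.487 × 5.62 / 2.96)² = 2 × 22.30 = 44.60
Round up: n = 45 per group.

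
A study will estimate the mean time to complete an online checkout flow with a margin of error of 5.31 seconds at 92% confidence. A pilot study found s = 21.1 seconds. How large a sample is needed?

n = 49

For a mean, the margin of error is E = z·σ/√n, so n = (zσ/E)².
At 92% confidence, z = 1.751.
n = (1.751 × 21.1 / 5.31)² = 48.41
Round up: n = 49.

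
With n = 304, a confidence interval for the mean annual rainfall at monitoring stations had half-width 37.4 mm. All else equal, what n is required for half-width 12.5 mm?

Margin of error scales as 1/√n, so n₂ = n₁·(E₁/E₂)².
n₂ = 304 × (37.4/12.5)² = 304 × 8.952 = 2721.41
Round up: n₂ = 2722.

2722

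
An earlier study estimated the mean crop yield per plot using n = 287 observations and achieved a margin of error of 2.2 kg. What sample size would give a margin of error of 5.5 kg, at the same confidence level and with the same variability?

46

Margin of error scales as 1/√n, so n₂ = n₁·(E₁/E₂)².
n₂ = 287 × (2.2/5.5)² = 287 × 0.16 = 45.92
Round up: n₂ = 46.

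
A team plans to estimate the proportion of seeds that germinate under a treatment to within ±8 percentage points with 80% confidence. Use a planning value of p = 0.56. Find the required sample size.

For a proportion with margin E = 0.08 at 80% confidence, z = 1.282.
n = p̂(1−p̂)(z/E)² = 0.56 × 0.44 × (1.282/0.08)² = 63.28
Round up: n = 64.

n = 64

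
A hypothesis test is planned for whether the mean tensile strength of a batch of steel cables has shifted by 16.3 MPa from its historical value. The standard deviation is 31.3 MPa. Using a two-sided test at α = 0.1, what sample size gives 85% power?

27

For a one-sample z-test, n = ((z_{α/2} + z_β)·σ/δ)².
z_{α/2} = 1.645 (two-sided α = 0.1); z_β = 1.036 (power 85% → β = 0.15).
n = (2.681 × 31.3 / 16.3)² = 26.50
Round up: n = 27.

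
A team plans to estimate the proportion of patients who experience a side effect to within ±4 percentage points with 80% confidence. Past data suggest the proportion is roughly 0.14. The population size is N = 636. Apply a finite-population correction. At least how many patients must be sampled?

104

For a proportion with margin E = 0.04 at 80% confidence, z = 1.282.
n = p̂(1−p̂)(z/E)² = 0.14 × 0.86 × (1.282/0.04)² = 123.68 — call this n₀.
Finite-population correction with N = 636: n = n₀ / (1 + (n₀−1)/N) = 123.68 / 1.193 = 103.67
Round up: n = 104.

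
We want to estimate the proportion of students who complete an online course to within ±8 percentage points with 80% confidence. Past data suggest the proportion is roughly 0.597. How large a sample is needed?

For a proportion with margin E = 0.08 at 80% confidence, z = 1.282.
n = p̂(1−p̂)(z/E)² = 0.597 × 0.403 × (1.282/0.08)² = 61.78
Round up: n = 62.

62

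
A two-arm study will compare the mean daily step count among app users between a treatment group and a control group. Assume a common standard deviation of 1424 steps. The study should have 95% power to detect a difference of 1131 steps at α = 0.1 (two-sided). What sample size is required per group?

35 per group

For two equal groups, n per group = 2·((z_{α/2} + z_β)·σ/δ)².
z_{α/2} = 1.645; z_β = 1.645 (power 95%).
n = 2 × (3.290 × 1424 / 1131)² = 2 × 17.16 = 34.32
Round up: n = 35 per group.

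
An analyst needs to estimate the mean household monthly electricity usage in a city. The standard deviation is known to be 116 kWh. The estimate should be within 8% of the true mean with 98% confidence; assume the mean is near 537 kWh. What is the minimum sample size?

For a mean, the margin of error is E = z·σ/√n, so n = (zσ/E)².
At 98% confidence, z = 2.326.
E = 8% of 537 = 42.96 kWh.
n = (2.326 × 116 / 42.96)² = 39.45
Round up: n = 40.

n = 40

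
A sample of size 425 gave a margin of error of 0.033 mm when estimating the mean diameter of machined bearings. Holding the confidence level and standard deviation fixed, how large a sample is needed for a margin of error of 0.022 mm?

957

Margin of error scales as 1/√n, so n₂ = n₁·(E₁/E₂)².
n₂ = 425 × (0.033/0.022)² = 425 × 2.25 = 956.25
Round up: n₂ = 957.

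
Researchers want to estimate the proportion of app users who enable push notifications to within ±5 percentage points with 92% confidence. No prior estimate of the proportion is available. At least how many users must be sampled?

307

For a proportion with margin E = 0.05 at 92% confidence, z = 1.751.
With no prior estimate, use p = 0.5, which maximizes p(1−p) at 0.25.
n = 0.25 × (z/E)² = 0.25 × (1.751/0.05)² = 306.60
Round up: n = 307.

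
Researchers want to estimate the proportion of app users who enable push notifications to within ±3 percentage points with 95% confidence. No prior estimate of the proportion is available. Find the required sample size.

1068

For a proportion with margin E = 0.03 at 95% confidence, z = 1.960.
With no prior estimate, use p = 0.5, which maximizes p(1−p) at 0.25.
n = 0.25 × (z/E)² = 0.25 × (1.960/0.03)² = 1067.11
Round up: n = 1068.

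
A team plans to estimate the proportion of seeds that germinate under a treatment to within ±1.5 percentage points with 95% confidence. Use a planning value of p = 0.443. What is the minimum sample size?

For a proportion with margin E = 0.015 at 95% confidence, z = 1.960.
n = p̂(1−p̂)(z/E)² = 0.443 × 0.557 × (1.960/0.015)² = 4212.97
Round up: n = 4213.

4213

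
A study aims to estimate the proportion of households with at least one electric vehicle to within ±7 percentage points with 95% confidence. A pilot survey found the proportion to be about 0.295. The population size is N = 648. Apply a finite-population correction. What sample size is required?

n = 131

For a proportion with margin E = 0.07 at 95% confidence, z = 1.960.
n = p̂(1−p̂)(z/E)² = 0.295 × 0.705 × (1.960/0.07)² = 163.05 — call this n₀.
Finite-population correction with N = 648: n = n₀ / (1 + (n₀−1)/N) = 163.05 / 1.25 = 130.44
Round up: n = 131.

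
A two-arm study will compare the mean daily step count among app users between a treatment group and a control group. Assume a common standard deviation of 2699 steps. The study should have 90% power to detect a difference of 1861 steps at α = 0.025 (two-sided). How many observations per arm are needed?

53 per group

For two equal groups, n per group = 2·((z_{α/2} + z_β)·σ/δ)².
z_{α/2} = 2.241; z_β = 1.282 (power 90%).
n = 2 × (3.523 × 2699 / 1861)² = 2 × 26.11 = 52.22
Round up: n = 53 per group.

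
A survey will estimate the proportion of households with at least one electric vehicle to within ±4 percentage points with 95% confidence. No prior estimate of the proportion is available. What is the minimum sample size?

n = 601

For a proportion with margin E = 0.04 at 95% confidence, z = 1.960.
With no prior estimate, use p = 0.5, which maximizes p(1−p) at 0.25.
n = 0.25 × (z/E)² = 0.25 × (1.960/0.04)² = 600.25
Round up: n = 601.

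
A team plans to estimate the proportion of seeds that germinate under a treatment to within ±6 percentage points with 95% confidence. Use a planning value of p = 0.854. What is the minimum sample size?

n = 134

For a proportion with margin E = 0.06 at 95% confidence, z = 1.960.
n = p̂(1−p̂)(z/E)² = 0.854 × 0.146 × (1.960/0.06)² = 133.05
Round up: n = 134.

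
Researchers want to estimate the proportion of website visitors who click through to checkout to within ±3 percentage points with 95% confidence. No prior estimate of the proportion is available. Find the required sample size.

For a proportion with margin E = 0.03 at 95% confidence, z = 1.960.
With no prior estimate, use p = 0.5, which maximizes p(1−p) at 0.25.
n = 0.25 × (z/E)² = 0.25 × (1.960/0.03)² = 1067.11
Round up: n = 1068.

n = 1068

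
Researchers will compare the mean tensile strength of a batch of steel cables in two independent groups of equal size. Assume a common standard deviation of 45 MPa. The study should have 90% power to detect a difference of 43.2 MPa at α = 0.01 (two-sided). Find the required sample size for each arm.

33 per group

For two equal groups, n per group = 2·((z_{α/2} + z_β)·σ/δ)².
z_{α/2} = 2.576; z_β = 1.282 (power 90%).
n = 2 × (3.858 × 45 / 43.2)² = 2 × 16.15 = 32.30
Round up: n = 33 per group.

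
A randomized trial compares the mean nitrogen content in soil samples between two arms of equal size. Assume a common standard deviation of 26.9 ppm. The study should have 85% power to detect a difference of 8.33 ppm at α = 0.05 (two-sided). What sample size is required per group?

188 per group

For two equal groups, n per group = 2·((z_{α/2} + z_β)·σ/δ)².
z_{α/2} = 1.960; z_β = 1.036 (power 85%).
n = 2 × (2.996 × 26.9 / 8.33)² = 2 × 93.60 = 187.20
Round up: n = 188 per group.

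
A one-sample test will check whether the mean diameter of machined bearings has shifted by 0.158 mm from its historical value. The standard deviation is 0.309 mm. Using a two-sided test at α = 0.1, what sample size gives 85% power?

28

For a one-sample z-test, n = ((z_{α/2} + z_β)·σ/δ)².
z_{α/2} = 1.645 (two-sided α = 0.1); z_β = 1.036 (power 85% → β = 0.15).
n = (2.681 × 0.309 / 0.158)² = 27.49
Round up: n = 28.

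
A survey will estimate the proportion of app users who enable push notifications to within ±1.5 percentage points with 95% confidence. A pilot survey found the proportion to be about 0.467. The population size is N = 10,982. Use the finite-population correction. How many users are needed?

3065

For a proportion with margin E = 0.015 at 95% confidence, z = 1.960.
n = p̂(1−p̂)(z/E)² = 0.467 × 0.533 × (1.960/0.015)² = 4249.85 — call this n₀.
Finite-population correction with N = 10,982: n = n₀ / (1 + (n₀−1)/N) = 4249.85 / 1.387 = 3064.06
Round up: n = 3065.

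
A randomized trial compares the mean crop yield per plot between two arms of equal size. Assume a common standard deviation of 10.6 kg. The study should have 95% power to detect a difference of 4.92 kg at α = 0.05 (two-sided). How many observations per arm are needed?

121 per group

For two equal groups, n per group = 2·((z_{α/2} + z_β)·σ/δ)².
z_{α/2} = 1.960; z_β = 1.645 (power 95%).
n = 2 × (3.605 × 10.6 / 4.92)² = 2 × 60.32 = 120.64
Round up: n = 121 per group.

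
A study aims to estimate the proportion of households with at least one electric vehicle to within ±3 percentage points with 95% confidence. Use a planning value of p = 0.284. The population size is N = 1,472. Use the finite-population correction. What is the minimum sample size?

547

For a proportion with margin E = 0.03 at 95% confidence, z = 1.960.
n = p̂(1−p̂)(z/E)² = 0.284 × 0.716 × (1.960/0.03)² = 867.96 — call this n₀.
Finite-population correction with N = 1,472: n = n₀ / (1 + (n₀−1)/N) = 867.96 / 1.589 = 546.23
Round up: n = 547.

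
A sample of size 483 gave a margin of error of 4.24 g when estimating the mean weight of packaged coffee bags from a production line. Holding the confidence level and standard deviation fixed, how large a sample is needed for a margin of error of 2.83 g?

Margin of error scales as 1/√n, so n₂ = n₁·(E₁/E₂)².
n₂ = 483 × (4.24/2.83)² = 483 × 2.245 = 1084.34
Round up: n₂ = 1085.

n = 1085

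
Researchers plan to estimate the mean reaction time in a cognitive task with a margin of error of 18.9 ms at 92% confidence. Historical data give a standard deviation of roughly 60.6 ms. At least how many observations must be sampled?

32

For a mean, the margin of error is E = z·σ/√n, so n = (zσ/E)².
At 92% confidence, z = 1.751.
n = (1.751 × 60.6 / 18.9)² = 31.52
Round up: n = 32.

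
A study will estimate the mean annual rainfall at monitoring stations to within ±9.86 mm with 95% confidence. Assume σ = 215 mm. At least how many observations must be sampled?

For a mean, the margin of error is E = z·σ/√n, so n = (zσ/E)².
At 95% confidence, z = 1.960.
n = (1.960 × 215 / 9.86)² = 1826.57
Round up: n = 1827.

1827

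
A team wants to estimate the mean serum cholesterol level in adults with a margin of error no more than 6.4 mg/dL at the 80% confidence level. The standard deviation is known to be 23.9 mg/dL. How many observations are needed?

For a mean, the margin of error is E = z·σ/√n, so n = (zσ/E)².
At 80% confidence, z = 1.282.
n = (1.282 × 23.9 / 6.4)² = 22.92
Round up: n = 23.

23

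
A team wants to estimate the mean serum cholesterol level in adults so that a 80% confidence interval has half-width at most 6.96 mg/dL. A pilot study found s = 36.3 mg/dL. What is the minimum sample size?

n = 45

For a mean, the margin of error is E = z·σ/√n, so n = (zσ/E)².
At 80% confidence, z = 1.282.
n = (1.282 × 36.3 / 6.96)² = 44.71
Round up: n = 45.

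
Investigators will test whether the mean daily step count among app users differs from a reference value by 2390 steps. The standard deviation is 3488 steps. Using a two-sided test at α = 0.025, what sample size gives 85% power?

For a one-sample z-test, n = ((z_{α/2} + z_β)·σ/δ)².
z_{α/2} = 2.241 (two-sided α = 0.025); z_β = 1.036 (power 85% → β = 0.15).
n = (3.277 × 3488 / 2390)² = 22.87
Round up: n = 23.

23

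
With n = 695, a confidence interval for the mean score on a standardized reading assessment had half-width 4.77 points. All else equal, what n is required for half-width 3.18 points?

Margin of error scales as 1/√n, so n₂ = n₁·(E₁/E₂)².
n₂ = 695 × (4.77/3.18)² = 695 × 2.25 = 1563.75
Round up: n₂ = 1564.

1564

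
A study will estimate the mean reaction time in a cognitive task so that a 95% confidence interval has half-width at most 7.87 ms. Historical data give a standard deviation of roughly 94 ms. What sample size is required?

For a mean, the margin of error is E = z·σ/√n, so n = (zσ/E)².
At 95% confidence, z = 1.960.
n = (1.960 × 94 / 7.87)² = 548.05
Round up: n = 549.

549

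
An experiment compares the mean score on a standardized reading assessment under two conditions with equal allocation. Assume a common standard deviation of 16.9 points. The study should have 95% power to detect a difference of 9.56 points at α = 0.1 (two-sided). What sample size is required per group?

For two equal groups, n per group = 2·((z_{α/2} + z_β)·σ/δ)².
z_{α/2} = 1.645; z_β = 1.645 (power 95%).
n = 2 × (3.290 × 16.9 / 9.56)² = 2 × 33.83 = 67.66
Round up: n = 68 per group.

68 per group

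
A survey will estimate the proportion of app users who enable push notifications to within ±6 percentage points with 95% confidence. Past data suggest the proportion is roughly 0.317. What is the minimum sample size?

232

For a proportion with margin E = 0.06 at 95% confidence, z = 1.960.
n = p̂(1−p̂)(z/E)² = 0.317 × 0.683 × (1.960/0.06)² = 231.04
Round up: n = 232.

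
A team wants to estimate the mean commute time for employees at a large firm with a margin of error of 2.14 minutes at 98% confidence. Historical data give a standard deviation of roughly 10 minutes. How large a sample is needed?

For a mean, the margin of error is E = z·σ/√n, so n = (zσ/E)².
At 98% confidence, z = 2.326.
n = (2.326 × 10 / 2.14)² = 118.14
Round up: n = 119.

n = 119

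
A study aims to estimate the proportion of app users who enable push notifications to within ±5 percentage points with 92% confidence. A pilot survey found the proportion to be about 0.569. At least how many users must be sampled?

n = 301

For a proportion with margin E = 0.05 at 92% confidence, z = 1.751.
n = p̂(1−p̂)(z/E)² = 0.569 × 0.431 × (1.751/0.05)² = 300.76
Round up: n = 301.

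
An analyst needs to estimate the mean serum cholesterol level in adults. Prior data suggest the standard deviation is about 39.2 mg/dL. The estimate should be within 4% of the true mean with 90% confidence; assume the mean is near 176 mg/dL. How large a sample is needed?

84

For a mean, the margin of error is E = z·σ/√n, so n = (zσ/E)².
At 90% confidence, z = 1.645.
E = 4% of 176 = 7.04 mg/dL.
n = (1.645 × 39.2 / 7.04)² = 83.90
Round up: n = 84.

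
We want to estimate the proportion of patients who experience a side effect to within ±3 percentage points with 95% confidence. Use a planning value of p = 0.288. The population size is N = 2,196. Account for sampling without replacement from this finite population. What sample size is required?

For a proportion with margin E = 0.03 at 95% confidence, z = 1.960.
n = p̂(1−p̂)(z/E)² = 0.288 × 0.712 × (1.960/0.03)² = 875.27 — call this n₀.
Finite-population correction with N = 2,196: n = n₀ / (1 + (n₀−1)/N) = 875.27 / 1.398 = 626.09
Round up: n = 627.

627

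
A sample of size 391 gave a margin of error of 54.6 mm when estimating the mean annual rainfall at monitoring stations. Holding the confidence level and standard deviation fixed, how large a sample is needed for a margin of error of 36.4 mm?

880

Margin of error scales as 1/√n, so n₂ = n₁·(E₁/E₂)².
n₂ = 391 × (54.6/36.4)² = 391 × 2.25 = 879.75
Round up: n₂ = 880.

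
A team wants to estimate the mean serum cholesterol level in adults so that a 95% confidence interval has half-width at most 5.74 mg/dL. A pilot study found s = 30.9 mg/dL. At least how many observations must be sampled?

For a mean, the margin of error is E = z·σ/√n, so n = (zσ/E)².
At 95% confidence, z = 1.960.
n = (1.960 × 30.9 / 5.74)² = 111.33
Round up: n = 112.

112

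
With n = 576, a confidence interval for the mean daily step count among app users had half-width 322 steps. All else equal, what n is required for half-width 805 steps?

Margin of error scales as 1/√n, so n₂ = n₁·(E₁/E₂)².
n₂ = 576 × (322/805)² = 576 × 0.16 = 92.16
Round up: n₂ = 93.

n = 93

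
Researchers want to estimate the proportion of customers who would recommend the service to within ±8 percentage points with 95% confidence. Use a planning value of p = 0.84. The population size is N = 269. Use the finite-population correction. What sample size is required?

For a proportion with margin E = 0.08 at 95% confidence, z = 1.960.
n = p̂(1−p̂)(z/E)² = 0.84 × 0.16 × (1.960/0.08)² = 80.67 — call this n₀.
Finite-population correction with N = 269: n = n₀ / (1 + (n₀−1)/N) = 80.67 / 1.296 = 62.25
Round up: n = 63.

63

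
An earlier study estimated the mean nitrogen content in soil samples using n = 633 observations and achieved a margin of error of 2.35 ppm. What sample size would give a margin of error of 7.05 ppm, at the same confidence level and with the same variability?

Margin of error scales as 1/√n, so n₂ = n₁·(E₁/E₂)².
n₂ = 633 × (2.35/7.05)² = 633 × 0.1111 = 70.33
Round up: n₂ = 71.

n = 71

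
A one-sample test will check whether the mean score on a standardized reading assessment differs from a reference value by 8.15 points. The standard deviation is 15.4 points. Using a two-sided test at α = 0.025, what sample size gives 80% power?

34

For a one-sample z-test, n = ((z_{α/2} + z_β)·σ/δ)².
z_{α/2} = 2.241 (two-sided α = 0.025); z_β = 0.842 (power 80% → β = 0.2).
n = (3.083 × 15.4 / 8.15)² = 33.94
Round up: n = 34.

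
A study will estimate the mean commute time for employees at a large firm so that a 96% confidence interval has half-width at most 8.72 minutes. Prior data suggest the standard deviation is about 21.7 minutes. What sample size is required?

27

For a mean, the margin of error is E = z·σ/√n, so n = (zσ/E)².
At 96% confidence, z = 2.054.
n = (2.054 × 21.7 / 8.72)² = 26.13
Round up: n = 27.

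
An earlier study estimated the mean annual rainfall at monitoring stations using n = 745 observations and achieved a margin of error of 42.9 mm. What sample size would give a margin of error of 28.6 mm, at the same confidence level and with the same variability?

n = 1677

Margin of error scales as 1/√n, so n₂ = n₁·(E₁/E₂)².
n₂ = 745 × (42.9/28.6)² = 745 × 2.25 = 1676.25
Round up: n₂ = 1677.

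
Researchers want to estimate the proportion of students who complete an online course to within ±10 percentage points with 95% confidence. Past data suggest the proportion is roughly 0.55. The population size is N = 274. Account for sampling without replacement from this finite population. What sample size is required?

71

For a proportion with margin E = 0.1 at 95% confidence, z = 1.960.
n = p̂(1−p̂)(z/E)² = 0.55 × 0.45 × (1.960/0.1)² = 95.08 — call this n₀.
Finite-population correction with N = 274: n = n₀ / (1 + (n₀−1)/N) = 95.08 / 1.343 = 70.80
Round up: n = 71.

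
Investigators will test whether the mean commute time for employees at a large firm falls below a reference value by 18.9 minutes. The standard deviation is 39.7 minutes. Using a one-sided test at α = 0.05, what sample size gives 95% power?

For a one-sample z-test, n = ((z_α + z_β)·σ/δ)².
z_α = 1.645 (one-sided α = 0.05); z_β = 1.645 (power 95% → β = 0.05).
n = (3.290 × 39.7 / 18.9)² = 47.76
Round up: n = 48.

48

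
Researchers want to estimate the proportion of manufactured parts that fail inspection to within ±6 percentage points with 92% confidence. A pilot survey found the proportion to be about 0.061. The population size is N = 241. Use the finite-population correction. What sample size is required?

41

For a proportion with margin E = 0.06 at 92% confidence, z = 1.751.
n = p̂(1−p̂)(z/E)² = 0.061 × 0.939 × (1.751/0.06)² = 48.78 — call this n₀.
Finite-population correction with N = 241: n = n₀ / (1 + (n₀−1)/N) = 48.78 / 1.198 = 40.72
Round up: n = 41.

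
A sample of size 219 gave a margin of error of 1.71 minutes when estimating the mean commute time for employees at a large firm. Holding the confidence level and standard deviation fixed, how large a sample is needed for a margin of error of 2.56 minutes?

98

Margin of error scales as 1/√n, so n₂ = n₁·(E₁/E₂)².
n₂ = 219 × (1.71/2.56)² = 219 × 0.4462 = 97.72
Round up: n₂ = 98.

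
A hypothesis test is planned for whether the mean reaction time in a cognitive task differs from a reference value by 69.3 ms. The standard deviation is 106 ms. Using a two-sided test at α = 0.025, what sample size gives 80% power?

n = 23

For a one-sample z-test, n = ((z_{α/2} + z_β)·σ/δ)².
z_{α/2} = 2.241 (two-sided α = 0.025); z_β = 0.842 (power 80% → β = 0.2).
n = (3.083 × 106 / 69.3)² = 22.24
Round up: n = 23.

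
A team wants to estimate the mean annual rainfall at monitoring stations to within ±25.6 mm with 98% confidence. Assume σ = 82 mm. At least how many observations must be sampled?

For a mean, the margin of error is E = z·σ/√n, so n = (zσ/E)².
At 98% confidence, z = 2.326.
n = (2.326 × 82 / 25.6)² = 55.51
Round up: n = 56.

n = 56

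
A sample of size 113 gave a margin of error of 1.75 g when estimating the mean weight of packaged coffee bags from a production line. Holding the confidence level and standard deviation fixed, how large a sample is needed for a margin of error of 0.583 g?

Margin of error scales as 1/√n, so n₂ = n₁·(E₁/E₂)².
n₂ = 113 × (1.75/0.583)² = 113 × 9.01 = 1018.13
Round up: n₂ = 1019.

1019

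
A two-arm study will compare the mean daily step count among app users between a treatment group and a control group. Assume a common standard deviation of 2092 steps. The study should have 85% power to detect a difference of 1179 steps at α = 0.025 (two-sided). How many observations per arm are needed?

68 per group

For two equal groups, n per group = 2·((z_{α/2} + z_β)·σ/δ)².
z_{α/2} = 2.241; z_β = 1.036 (power 85%).
n = 2 × (3.277 × 2092 / 1179)² = 2 × 33.81 = 67.62
Round up: n = 68 per group.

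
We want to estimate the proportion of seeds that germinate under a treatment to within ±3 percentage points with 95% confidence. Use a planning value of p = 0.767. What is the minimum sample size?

For a proportion with margin E = 0.03 at 95% confidence, z = 1.960.
n = p̂(1−p̂)(z/E)² = 0.767 × 0.233 × (1.960/0.03)² = 762.82
Round up: n = 763.

763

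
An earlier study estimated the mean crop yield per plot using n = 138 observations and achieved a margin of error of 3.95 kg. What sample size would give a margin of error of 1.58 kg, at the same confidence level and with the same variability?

863

Margin of error scales as 1/√n, so n₂ = n₁·(E₁/E₂)².
n₂ = 138 × (3.95/1.58)² = 138 × 6.25 = 862.50
Round up: n₂ = 863.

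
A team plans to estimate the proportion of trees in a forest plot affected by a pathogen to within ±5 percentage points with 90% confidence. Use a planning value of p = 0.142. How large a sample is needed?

For a proportion with margin E = 0.05 at 90% confidence, z = 1.645.
n = p̂(1−p̂)(z/E)² = 0.142 × 0.858 × (1.645/0.05)² = 131.88
Round up: n = 132.

132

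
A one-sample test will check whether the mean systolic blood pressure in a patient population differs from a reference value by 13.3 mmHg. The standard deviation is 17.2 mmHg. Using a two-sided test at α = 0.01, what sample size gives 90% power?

25

For a one-sample z-test, n = ((z_{α/2} + z_β)·σ/δ)².
z_{α/2} = 2.576 (two-sided α = 0.01); z_β = 1.282 (power 90% → β = 0.1).
n = (3.858 × 17.2 / 13.3)² = 24.89
Round up: n = 25.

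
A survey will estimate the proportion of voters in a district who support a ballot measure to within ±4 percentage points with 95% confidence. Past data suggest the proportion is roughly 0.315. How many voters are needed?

For a proportion with margin E = 0.04 at 95% confidence, z = 1.960.
n = p̂(1−p̂)(z/E)² = 0.315 × 0.685 × (1.960/0.04)² = 518.08
Round up: n = 519.

519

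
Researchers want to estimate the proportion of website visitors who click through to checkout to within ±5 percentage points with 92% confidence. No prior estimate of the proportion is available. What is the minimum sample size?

307

For a proportion with margin E = 0.05 at 92% confidence, z = 1.751.
With no prior estimate, use p = 0.5, which maximizes p(1−p) at 0.25.
n = 0.25 × (z/E)² = 0.25 × (1.751/0.05)² = 306.60
Round up: n = 307.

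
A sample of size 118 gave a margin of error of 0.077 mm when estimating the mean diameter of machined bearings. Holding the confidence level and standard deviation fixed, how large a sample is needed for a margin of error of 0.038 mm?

Margin of error scales as 1/√n, so n₂ = n₁·(E₁/E₂)².
n₂ = 118 × (0.077/0.038)² = 118 × 4.106 = 484.51
Round up: n₂ = 485.

n = 485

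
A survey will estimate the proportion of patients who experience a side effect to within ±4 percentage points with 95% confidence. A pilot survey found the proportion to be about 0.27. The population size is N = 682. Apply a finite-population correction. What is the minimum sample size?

For a proportion with margin E = 0.04 at 95% confidence, z = 1.960.
n = p̂(1−p̂)(z/E)² = 0.27 × 0.73 × (1.960/0.04)² = 473.24 — call this n₀.
Finite-population correction with N = 682: n = n₀ / (1 + (n₀−1)/N) = 473.24 / 1.692 = 279.69
Round up: n = 280.

n = 280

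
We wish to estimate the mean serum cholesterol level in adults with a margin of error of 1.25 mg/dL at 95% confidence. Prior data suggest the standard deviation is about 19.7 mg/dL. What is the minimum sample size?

955

For a mean, the margin of error is E = z·σ/√n, so n = (zσ/E)².
At 95% confidence, z = 1.960.
n = (1.960 × 19.7 / 1.25)² = 954.17
Round up: n = 955.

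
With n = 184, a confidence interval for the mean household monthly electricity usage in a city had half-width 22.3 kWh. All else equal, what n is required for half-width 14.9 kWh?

413

Margin of error scales as 1/√n, so n₂ = n₁·(E₁/E₂)².
n₂ = 184 × (22.3/14.9)² = 184 × 2.24 = 412.16
Round up: n₂ = 413.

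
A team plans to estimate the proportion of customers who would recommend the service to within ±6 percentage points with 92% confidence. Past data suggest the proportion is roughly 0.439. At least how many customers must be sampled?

For a proportion with margin E = 0.06 at 92% confidence, z = 1.751.
n = p̂(1−p̂)(z/E)² = 0.439 × 0.561 × (1.751/0.06)² = 209.75
Round up: n = 210.

n = 210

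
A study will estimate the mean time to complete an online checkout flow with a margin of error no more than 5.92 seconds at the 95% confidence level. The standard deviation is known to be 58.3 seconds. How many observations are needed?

n = 373

For a mean, the margin of error is E = z·σ/√n, so n = (zσ/E)².
At 95% confidence, z = 1.960.
n = (1.960 × 58.3 / 5.92)² = 372.57
Round up: n = 373.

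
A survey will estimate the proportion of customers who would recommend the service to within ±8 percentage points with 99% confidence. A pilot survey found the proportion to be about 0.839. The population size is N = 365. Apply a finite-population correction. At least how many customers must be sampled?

For a proportion with margin E = 0.08 at 99% confidence, z = 2.576.
n = p̂(1−p̂)(z/E)² = 0.839 × 0.161 × (2.576/0.08)² = 140.06 — call this n₀.
Finite-population correction with N = 365: n = n₀ / (1 + (n₀−1)/N) = 140.06 / 1.381 = 101.42
Round up: n = 102.

102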